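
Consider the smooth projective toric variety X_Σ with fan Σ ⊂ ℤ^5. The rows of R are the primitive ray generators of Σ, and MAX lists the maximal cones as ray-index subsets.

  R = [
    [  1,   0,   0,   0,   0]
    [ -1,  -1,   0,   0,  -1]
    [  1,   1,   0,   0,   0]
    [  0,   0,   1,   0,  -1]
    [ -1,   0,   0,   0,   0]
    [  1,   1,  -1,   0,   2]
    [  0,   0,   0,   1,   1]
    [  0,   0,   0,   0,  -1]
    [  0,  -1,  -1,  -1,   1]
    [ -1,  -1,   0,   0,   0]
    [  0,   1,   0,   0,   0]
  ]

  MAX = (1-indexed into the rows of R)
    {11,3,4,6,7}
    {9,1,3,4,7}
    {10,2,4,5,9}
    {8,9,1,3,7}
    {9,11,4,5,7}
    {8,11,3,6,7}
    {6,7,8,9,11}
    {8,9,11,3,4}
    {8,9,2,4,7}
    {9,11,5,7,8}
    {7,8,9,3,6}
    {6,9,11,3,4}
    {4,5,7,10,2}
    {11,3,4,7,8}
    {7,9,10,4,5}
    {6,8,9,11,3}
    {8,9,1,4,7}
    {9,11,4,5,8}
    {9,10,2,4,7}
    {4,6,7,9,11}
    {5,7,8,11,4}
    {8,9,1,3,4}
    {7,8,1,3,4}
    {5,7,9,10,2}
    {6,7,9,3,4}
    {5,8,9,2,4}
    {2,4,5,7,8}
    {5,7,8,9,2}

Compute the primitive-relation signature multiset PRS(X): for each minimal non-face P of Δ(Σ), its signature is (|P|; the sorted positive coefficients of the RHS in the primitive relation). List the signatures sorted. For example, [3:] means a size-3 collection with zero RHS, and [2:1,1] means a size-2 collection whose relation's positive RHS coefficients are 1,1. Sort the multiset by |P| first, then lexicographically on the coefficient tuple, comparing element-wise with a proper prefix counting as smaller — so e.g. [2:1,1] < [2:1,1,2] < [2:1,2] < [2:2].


Primitive collections (20):

  P={1,5}:  v_{1} + v_{5} = 0 ; sig = [2:]
  P={3,10}:  v_{3} + v_{10} = 0 ; sig = [2:]
  P={1,11}:  v_{1} + v_{11} = v_{3} ; sig = [2:1]
  P={2,3}:  v_{2} + v_{3} = v_{8} ; sig = [2:1]
  P={3,5}:  v_{3} + v_{5} = v_{11} ; sig = [2:1]
  P={8,10}:  v_{8} + v_{10} = v_{2} ; sig = [2:1]
  P={10,11}:  v_{10} + v_{11} = v_{5} ; sig = [2:1]
  P={2,11}:  v_{2} + v_{11} = v_{5} + v_{8} ; sig = [2:1,1]
  P={6,10}:  v_{6} + v_{10} = v_{7} + v_{9} + v_{11} ; sig = [2:1,1,1]
  P={1,10}:  v_{1} + v_{10} = v_{4} + v_{7} + v_{8} + v_{9} ; sig = [2:1,1,1,1]
  P={2,6}:  v_{2} + v_{6} = v_{7} + v_{8} + v_{9} + v_{11} ; sig = [2:1,1,1,1]
  P={1,2}:  v_{1} + v_{2} = v_{4} + v_{7} + 2·v_{8} + v_{9} ; sig = [2:1,1,1,2]
  P={1,6}:  v_{1} + v_{6} = 2·v_{3} + v_{7} + v_{9} ; sig = [2:1,1,2]
  P={5,6}:  v_{5} + v_{6} = v_{7} + v_{9} + 2·v_{11} ; sig = [2:1,1,2]
  P={4,6,8}:  v_{4} + v_{6} + v_{8} = v_{3} ; sig = [3:1]
  P={3,7,9,11}:  v_{3} + v_{7} + v_{9} + v_{11} = v_{6} ; sig = [4:1]
  P={4,7,8,9,11}:  v_{4} + v_{7} + v_{8} + v_{9} + v_{11} = 0 ; sig = [5:]
  P={3,4,7,8,9}:  v_{3} + v_{4} + v_{7} + v_{8} + v_{9} = v_{1} ; sig = [5:1]
  P={4,5,7,8,9}:  v_{4} + v_{5} + v_{7} + v_{8} + v_{9} = v_{10} ; sig = [5:1]
  P={2,4,5,7,9}:  v_{2} + v_{4} + v_{5} + v_{7} + v_{9} = 2·v_{10} ; sig = [5:2]

Sorted signature multiset PRS(X):
[[2:], [2:], [2:1], [2:1], [2:1], [2:1], [2:1], [2:1,1], [2:1,1,1], [2:1,1,1,1], [2:1,1,1,1], [2:1,1,1,2], [2:1,1,2], [2:1,1,2], [3:1], [4:1], [5:], [5:1], [5:1], [5:2]]


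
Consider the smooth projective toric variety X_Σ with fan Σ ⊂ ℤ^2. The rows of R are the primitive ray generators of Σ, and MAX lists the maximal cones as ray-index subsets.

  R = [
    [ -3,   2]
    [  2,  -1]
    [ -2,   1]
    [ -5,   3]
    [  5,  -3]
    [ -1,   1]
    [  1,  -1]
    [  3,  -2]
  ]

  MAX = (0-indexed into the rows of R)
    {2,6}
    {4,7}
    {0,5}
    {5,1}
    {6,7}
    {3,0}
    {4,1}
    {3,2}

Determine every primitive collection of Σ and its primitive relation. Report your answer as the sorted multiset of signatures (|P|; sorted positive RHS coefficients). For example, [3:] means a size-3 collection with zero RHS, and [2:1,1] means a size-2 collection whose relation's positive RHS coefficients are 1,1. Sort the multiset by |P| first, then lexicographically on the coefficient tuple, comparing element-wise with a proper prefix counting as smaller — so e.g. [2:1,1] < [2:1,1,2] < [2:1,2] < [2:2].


Σ has 20 primitive collections:

  {0,7}:  v_{0} + v_{7} = 0 — sig = [2:]
  {1,2}:  v_{1} + v_{2} = 0 — sig = [2:]
  {3,4}:  v_{3} + v_{4} = 0 — sig = [2:]
  {5,6}:  v_{5} + v_{6} = 0 — sig = [2:]
  {0,1}:  v_{0} + v_{1} = v_{5} — sig = [2:1]
  {0,2}:  v_{0} + v_{2} = v_{3} — sig = [2:1]
  {0,4}:  v_{0} + v_{4} = v_{1} — sig = [2:1]
  {0,6}:  v_{0} + v_{6} = v_{2} — sig = [2:1]
  {1,3}:  v_{1} + v_{3} = v_{0} — sig = [2:1]
  {1,6}:  v_{1} + v_{6} = v_{7} — sig = [2:1]
  {1,7}:  v_{1} + v_{7} = v_{4} — sig = [2:1]
  {2,4}:  v_{2} + v_{4} = v_{7} — sig = [2:1]
  {2,5}:  v_{2} + v_{5} = v_{0} — sig = [2:1]
  {2,7}:  v_{2} + v_{7} = v_{6} — sig = [2:1]
  {3,7}:  v_{3} + v_{7} = v_{2} — sig = [2:1]
  {5,7}:  v_{5} + v_{7} = v_{1} — sig = [2:1]
  {3,5}:  v_{3} + v_{5} = 2·v_{0} — sig = [2:2]
  {3,6}:  v_{3} + v_{6} = 2·v_{2} — sig = [2:2]
  {4,5}:  v_{4} + v_{5} = 2·v_{1} — sig = [2:2]
  {4,6}:  v_{4} + v_{6} = 2·v_{7} — sig = [2:2]

so the primitive-relation signature multiset is
    |P|=2: 20 collections, coeffs (), (), (), (), (1), (1), (1), (1), (1), (1), (1), (1), (1), (1), (1), (1), (2), (2), (2), (2)


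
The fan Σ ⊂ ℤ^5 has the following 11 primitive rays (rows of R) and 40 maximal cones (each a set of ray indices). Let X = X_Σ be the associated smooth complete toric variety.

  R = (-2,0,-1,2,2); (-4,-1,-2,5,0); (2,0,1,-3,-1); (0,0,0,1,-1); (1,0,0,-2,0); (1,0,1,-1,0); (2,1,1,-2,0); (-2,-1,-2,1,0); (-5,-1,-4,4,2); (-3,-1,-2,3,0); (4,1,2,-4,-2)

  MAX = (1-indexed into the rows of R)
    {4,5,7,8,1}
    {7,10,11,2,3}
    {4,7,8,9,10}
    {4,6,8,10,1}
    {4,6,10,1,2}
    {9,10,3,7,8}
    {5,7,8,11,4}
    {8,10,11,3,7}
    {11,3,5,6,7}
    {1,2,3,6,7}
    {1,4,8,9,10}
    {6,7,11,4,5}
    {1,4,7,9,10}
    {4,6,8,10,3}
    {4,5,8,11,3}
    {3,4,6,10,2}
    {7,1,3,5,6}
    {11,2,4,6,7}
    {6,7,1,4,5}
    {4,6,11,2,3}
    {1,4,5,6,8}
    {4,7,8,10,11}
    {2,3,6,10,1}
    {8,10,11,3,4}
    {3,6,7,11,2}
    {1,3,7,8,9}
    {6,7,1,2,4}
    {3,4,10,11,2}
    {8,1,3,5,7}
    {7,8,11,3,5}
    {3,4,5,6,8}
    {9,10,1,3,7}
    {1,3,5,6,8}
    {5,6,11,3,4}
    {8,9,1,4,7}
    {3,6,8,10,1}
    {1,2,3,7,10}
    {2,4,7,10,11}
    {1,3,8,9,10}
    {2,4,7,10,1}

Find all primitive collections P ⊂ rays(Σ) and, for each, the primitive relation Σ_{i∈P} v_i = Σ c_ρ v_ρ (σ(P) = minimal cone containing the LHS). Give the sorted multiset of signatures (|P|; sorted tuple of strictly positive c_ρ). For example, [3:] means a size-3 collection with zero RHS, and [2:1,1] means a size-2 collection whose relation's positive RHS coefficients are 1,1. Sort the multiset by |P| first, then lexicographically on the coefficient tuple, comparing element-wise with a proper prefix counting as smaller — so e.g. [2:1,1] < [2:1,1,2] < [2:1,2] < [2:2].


Minimal non-faces — 16 found among 11 rays, 40 max cones:

  {1,11}:  v_{1} + v_{11} = v_{7} ; sig = [2:1]
  {2,5}:  v_{2} + v_{5} = v_{10} ; sig = [2:1]
  {5,10}:  v_{5} + v_{10} = v_{8} ; sig = [2:1]
  {6,9}:  v_{6} + v_{9} = v_{1} + v_{8} ; sig = [2:1,1]
  {5,9}:  v_{5} + v_{9} = v_{1} + v_{7} + 2·v_{8} ; sig = [2:1,1,2]
  {9,11}:  v_{9} + v_{11} = 2·v_{7} + v_{8} + v_{10} ; sig = [2:1,1,2]
  {2,9}:  v_{2} + v_{9} = v_{1} + v_{7} + 3·v_{10} ; sig = [2:1,1,3]
  {2,8}:  v_{2} + v_{8} = 2·v_{10} ; sig = [2:2]
  {1,3,4}:  v_{1} + v_{3} + v_{4} = 0 ; sig = [3:]
  {6,7,10}:  v_{6} + v_{7} + v_{10} = 0 ; sig = [3:]
  {3,4,7}:  v_{3} + v_{4} + v_{7} = v_{11} ; sig = [3:1]
  {6,7,8}:  v_{6} + v_{7} + v_{8} = v_{5} ; sig = [3:1]
  {6,10,11}:  v_{6} + v_{10} + v_{11} = v_{3} + v_{4} ; sig = [3:1,1]
  {3,4,9}:  v_{3} + v_{4} + v_{9} = v_{7} + v_{8} + v_{10} ; sig = [3:1,1,1]
  {6,8,11}:  v_{6} + v_{8} + v_{11} = v_{3} + v_{4} + v_{5} ; sig = [3:1,1,1]
  {1,7,8,10}:  v_{1} + v_{7} + v_{8} + v_{10} = v_{9} ; sig = [4:1]

Sorted signature multiset PRS(X):
    |P|=2: 8 collections, coeffs (1), (1), (1), (1,1), (1,1,2), (1,1,2), (1,1,3), (2)
    |P|=3: 7 collections, coeffs (), (), (1), (1), (1,1), (1,1,1), (1,1,1)
    |P|=4: 1 collection, coeffs (1)


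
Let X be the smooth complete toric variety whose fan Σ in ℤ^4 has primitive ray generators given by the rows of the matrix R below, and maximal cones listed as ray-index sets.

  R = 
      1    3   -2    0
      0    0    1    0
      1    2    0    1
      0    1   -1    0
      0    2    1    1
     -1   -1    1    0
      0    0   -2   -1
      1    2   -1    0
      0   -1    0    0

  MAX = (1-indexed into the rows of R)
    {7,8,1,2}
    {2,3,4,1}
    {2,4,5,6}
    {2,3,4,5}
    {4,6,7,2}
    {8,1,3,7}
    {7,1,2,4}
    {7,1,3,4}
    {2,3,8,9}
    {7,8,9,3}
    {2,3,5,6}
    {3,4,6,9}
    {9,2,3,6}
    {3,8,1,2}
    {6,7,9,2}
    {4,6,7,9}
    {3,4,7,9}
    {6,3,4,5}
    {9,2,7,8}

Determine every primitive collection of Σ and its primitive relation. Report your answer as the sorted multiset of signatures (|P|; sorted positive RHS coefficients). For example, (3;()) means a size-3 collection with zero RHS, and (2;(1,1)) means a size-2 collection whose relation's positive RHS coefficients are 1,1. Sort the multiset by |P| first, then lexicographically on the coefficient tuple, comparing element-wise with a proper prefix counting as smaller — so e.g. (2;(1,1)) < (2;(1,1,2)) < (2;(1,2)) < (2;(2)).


Σ has 12 primitive collections:

  P={4,8}:  v_{4} + v_{8} = v_{1}  ⟹  sig = (2;(1))
  P={1,9}:  v_{1} + v_{9} = v_{3} + v_{7}  ⟹  sig = (2;(1,1))
  P={5,9}:  v_{5} + v_{9} = v_{3} + v_{6}  ⟹  sig = (2;(1,1))
  P={6,8}:  v_{6} + v_{8} = v_{2} + v_{4}  ⟹  sig = (2;(1,1))
  P={1,6}:  v_{1} + v_{6} = v_{2} + 2·v_{4}  ⟹  sig = (2;(1,2))
  P={5,7}:  v_{5} + v_{7} = v_{2} + 2·v_{4}  ⟹  sig = (2;(1,2))
  P={5,8}:  v_{5} + v_{8} = 2·v_{2} + v_{3} + 2·v_{4}  ⟹  sig = (2;(1,2,2))
  P={1,5}:  v_{1} + v_{5} = 2·v_{2} + v_{3} + 3·v_{4}  ⟹  sig = (2;(1,2,3))
  P={2,4,9}:  v_{2} + v_{4} + v_{9} = 0  ⟹  sig = (3;())
  P={2,3,7}:  v_{2} + v_{3} + v_{7} = v_{8}  ⟹  sig = (3;(1))
  P={3,6,7}:  v_{3} + v_{6} + v_{7} = v_{4}  ⟹  sig = (3;(1))
  P={2,3,4,6}:  v_{2} + v_{3} + v_{4} + v_{6} = v_{5}  ⟹  sig = (4;(1))

Signatures (|P|; sorted positive RHS coefficients), sorted:
    (2;(1))
    (2;(1,1))
    (2;(1,1))
    (2;(1,1))
    (2;(1,2))
    (2;(1,2))
    (2;(1,2,2))
    (2;(1,2,3))
    (3;())
    (3;(1))
    (3;(1))
    (4;(1))


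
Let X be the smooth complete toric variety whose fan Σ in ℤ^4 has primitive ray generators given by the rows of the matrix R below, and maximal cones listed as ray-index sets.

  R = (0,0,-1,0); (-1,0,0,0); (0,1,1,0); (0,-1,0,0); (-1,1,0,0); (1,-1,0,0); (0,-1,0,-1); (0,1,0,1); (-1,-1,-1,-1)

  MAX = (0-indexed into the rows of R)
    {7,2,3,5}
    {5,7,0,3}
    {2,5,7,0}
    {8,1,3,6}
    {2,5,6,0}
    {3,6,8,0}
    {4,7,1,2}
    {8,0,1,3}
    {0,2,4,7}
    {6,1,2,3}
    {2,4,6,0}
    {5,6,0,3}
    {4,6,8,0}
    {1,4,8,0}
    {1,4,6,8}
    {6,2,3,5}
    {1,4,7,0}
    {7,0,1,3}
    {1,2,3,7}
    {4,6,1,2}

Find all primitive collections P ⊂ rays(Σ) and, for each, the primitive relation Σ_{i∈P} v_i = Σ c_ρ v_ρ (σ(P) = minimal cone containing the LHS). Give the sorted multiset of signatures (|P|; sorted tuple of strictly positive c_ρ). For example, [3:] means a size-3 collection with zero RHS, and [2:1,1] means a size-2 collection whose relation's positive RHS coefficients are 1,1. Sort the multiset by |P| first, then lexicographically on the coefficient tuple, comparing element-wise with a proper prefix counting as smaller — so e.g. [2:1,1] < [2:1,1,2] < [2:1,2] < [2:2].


Σ has 10 primitive collections:

  • {4,5}:  v_{4} + v_{5} = 0  ⟹  sig = [2:]
  • {6,7}:  v_{6} + v_{7} = 0  ⟹  sig = [2:]
  • {1,5}:  v_{1} + v_{5} = v_{3}  ⟹  sig = [2:1]
  • {3,4}:  v_{3} + v_{4} = v_{1}  ⟹  sig = [2:1]
  • {2,8}:  v_{2} + v_{8} = v_{4} + v_{6}  ⟹  sig = [2:1,1]
  • {7,8}:  v_{7} + v_{8} = v_{0} + v_{1}  ⟹  sig = [2:1,1]
  • {5,8}:  v_{5} + v_{8} = v_{0} + v_{3} + v_{6}  ⟹  sig = [2:1,1,1]
  • {0,2,3}:  v_{0} + v_{2} + v_{3} = 0  ⟹  sig = [3:]
  • {0,1,2}:  v_{0} + v_{1} + v_{2} = v_{4}  ⟹  sig = [3:1]
  • {0,1,6}:  v_{0} + v_{1} + v_{6} = v_{8}  ⟹  sig = [3:1]

Hence PRS(X_Σ) =
{ [2:] ×2,  [2:1] ×2,  [2:1,1] ×2,  [2:1,1,1],  [3:],  [3:1] ×2 }


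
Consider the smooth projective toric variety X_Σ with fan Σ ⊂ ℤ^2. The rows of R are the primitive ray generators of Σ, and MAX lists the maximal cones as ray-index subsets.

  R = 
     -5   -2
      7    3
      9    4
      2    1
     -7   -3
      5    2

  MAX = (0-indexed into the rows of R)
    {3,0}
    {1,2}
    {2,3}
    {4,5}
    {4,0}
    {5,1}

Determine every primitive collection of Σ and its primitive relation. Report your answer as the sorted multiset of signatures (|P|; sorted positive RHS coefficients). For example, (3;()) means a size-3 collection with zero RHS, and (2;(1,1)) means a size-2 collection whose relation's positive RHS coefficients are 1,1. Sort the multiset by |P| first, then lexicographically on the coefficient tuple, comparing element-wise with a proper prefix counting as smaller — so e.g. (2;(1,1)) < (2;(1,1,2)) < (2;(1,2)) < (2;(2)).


Primitive collections (9):

  • {0,5}:  v_{0} + v_{5} = 0  so sig = (2;())
  • {1,4}:  v_{1} + v_{4} = 0  so sig = (2;())
  • {0,1}:  v_{0} + v_{1} = v_{3}  so sig = (2;(1))
  • {1,3}:  v_{1} + v_{3} = v_{2}  so sig = (2;(1))
  • {2,4}:  v_{2} + v_{4} = v_{3}  so sig = (2;(1))
  • {3,4}:  v_{3} + v_{4} = v_{0}  so sig = (2;(1))
  • {3,5}:  v_{3} + v_{5} = v_{1}  so sig = (2;(1))
  • {0,2}:  v_{0} + v_{2} = 2·v_{3}  so sig = (2;(2))
  • {2,5}:  v_{2} + v_{5} = 2·v_{1}  so sig = (2;(2))

Sorted signature multiset PRS(X):
[(2;()), (2;()), (2;(1)), (2;(1)), (2;(1)), (2;(1)), (2;(1)), (2;(2)), (2;(2))]


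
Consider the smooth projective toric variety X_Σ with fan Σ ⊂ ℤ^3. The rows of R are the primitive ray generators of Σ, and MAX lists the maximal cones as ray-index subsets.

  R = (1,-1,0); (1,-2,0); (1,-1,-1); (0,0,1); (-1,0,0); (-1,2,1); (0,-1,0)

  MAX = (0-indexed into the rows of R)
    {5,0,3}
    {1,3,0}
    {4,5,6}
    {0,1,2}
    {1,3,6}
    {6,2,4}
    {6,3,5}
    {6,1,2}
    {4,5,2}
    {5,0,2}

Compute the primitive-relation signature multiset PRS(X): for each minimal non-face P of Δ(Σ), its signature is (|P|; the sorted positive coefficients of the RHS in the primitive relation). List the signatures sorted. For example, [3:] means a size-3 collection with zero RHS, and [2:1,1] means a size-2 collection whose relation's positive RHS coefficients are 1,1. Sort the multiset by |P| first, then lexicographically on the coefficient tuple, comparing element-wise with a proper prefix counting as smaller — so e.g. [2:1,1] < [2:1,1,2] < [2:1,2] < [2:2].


|primitive collections| = 7. Relations:

  P={0,4}:  v_{0} + v_{4} = v_{6}  ⇒ sig = [2:1]
  P={0,6}:  v_{0} + v_{6} = v_{1}  ⇒ sig = [2:1]
  P={1,5}:  v_{1} + v_{5} = v_{3}  ⇒ sig = [2:1]
  P={2,3}:  v_{2} + v_{3} = v_{0}  ⇒ sig = [2:1]
  P={3,4}:  v_{3} + v_{4} = v_{5} + 2·v_{6}  ⇒ sig = [2:1,2]
  P={1,4}:  v_{1} + v_{4} = 2·v_{6}  ⇒ sig = [2:2]
  P={2,5,6}:  v_{2} + v_{5} + v_{6} = 0  ⇒ sig = [3:]

Hence PRS(X_Σ) =
    [2:1]
    [2:1]
    [2:1]
    [2:1]
    [2:1,2]
    [2:2]
    [3:]


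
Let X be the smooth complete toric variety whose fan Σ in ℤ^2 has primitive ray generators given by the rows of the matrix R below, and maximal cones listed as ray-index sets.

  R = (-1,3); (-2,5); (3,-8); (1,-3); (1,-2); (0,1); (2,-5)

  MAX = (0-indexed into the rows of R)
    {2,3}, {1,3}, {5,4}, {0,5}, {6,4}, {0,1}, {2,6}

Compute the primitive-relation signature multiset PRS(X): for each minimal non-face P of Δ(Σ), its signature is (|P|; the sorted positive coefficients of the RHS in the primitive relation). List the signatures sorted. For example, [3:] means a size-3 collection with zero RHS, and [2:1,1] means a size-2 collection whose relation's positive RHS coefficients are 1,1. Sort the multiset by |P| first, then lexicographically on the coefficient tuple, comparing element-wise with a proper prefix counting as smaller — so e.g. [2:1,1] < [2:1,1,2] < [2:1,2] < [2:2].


Primitive collections (14):

  P={0,3}:  v_{0} + v_{3} = 0  ⇒ sig = [2:]
  P={1,6}:  v_{1} + v_{6} = 0  ⇒ sig = [2:]
  P={0,2}:  v_{0} + v_{2} = v_{6}  ⇒ sig = [2:1]
  P={0,4}:  v_{0} + v_{4} = v_{5}  ⇒ sig = [2:1]
  P={0,6}:  v_{0} + v_{6} = v_{4}  ⇒ sig = [2:1]
  P={1,2}:  v_{1} + v_{2} = v_{3}  ⇒ sig = [2:1]
  P={1,4}:  v_{1} + v_{4} = v_{0}  ⇒ sig = [2:1]
  P={3,4}:  v_{3} + v_{4} = v_{6}  ⇒ sig = [2:1]
  P={3,5}:  v_{3} + v_{5} = v_{4}  ⇒ sig = [2:1]
  P={3,6}:  v_{3} + v_{6} = v_{2}  ⇒ sig = [2:1]
  P={2,5}:  v_{2} + v_{5} = v_{4} + v_{6}  ⇒ sig = [2:1,1]
  P={1,5}:  v_{1} + v_{5} = 2·v_{0}  ⇒ sig = [2:2]
  P={2,4}:  v_{2} + v_{4} = 2·v_{6}  ⇒ sig = [2:2]
  P={5,6}:  v_{5} + v_{6} = 2·v_{4}  ⇒ sig = [2:2]

Hence PRS(X_Σ) =
    |P|=2: 14 collections, coeffs (), (), (1), (1), (1), (1), (1), (1), (1), (1), (1,1), (2), (2), (2)


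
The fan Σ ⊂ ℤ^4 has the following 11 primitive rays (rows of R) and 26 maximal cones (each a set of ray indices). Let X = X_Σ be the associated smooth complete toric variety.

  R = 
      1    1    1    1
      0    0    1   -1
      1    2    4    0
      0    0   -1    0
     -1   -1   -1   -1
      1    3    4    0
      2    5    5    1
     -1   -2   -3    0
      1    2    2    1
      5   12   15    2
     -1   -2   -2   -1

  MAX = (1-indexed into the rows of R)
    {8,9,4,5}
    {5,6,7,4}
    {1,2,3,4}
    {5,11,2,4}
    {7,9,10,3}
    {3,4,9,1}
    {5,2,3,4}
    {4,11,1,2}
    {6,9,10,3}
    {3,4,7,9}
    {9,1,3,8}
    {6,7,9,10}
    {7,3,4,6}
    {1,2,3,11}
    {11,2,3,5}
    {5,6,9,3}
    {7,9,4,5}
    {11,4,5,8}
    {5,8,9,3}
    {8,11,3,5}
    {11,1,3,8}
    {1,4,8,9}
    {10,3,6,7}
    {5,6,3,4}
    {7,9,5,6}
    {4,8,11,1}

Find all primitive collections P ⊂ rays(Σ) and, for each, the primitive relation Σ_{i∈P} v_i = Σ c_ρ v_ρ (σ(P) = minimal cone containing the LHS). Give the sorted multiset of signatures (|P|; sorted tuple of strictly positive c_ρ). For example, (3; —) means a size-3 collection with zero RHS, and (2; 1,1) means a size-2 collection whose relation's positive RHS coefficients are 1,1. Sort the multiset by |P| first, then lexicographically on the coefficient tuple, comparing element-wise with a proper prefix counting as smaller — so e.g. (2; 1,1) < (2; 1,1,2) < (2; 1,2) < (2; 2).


|primitive collections| = 24. Relations:

  {1,5}:  v_{1} + v_{5} = 0  ⇒ sig = (2; —)
  {9,11}:  v_{9} + v_{11} = 0  ⇒ sig = (2; —)
  {2,8}:  v_{2} + v_{8} = v_{11}  ⇒ sig = (2; 1)
  {2,9}:  v_{2} + v_{9} = v_{3} + v_{4}  ⇒ sig = (2; 1,1)
  {6,8}:  v_{6} + v_{8} = v_{5} + v_{9}  ⇒ sig = (2; 1,1)
  {7,11}:  v_{7} + v_{11} = v_{4} + v_{6}  ⇒ sig = (2; 1,1)
  {1,6}:  v_{1} + v_{6} = v_{3} + v_{4} + v_{9}  ⇒ sig = (2; 1,1,1)
  {6,11}:  v_{6} + v_{11} = v_{3} + v_{4} + v_{5}  ⇒ sig = (2; 1,1,1)
  {10,11}:  v_{10} + v_{11} = v_{3} + v_{6} + v_{7}  ⇒ sig = (2; 1,1,1)
  {2,10}:  v_{2} + v_{10} = 2·v_{3} + v_{4} + v_{6} + v_{7}  ⇒ sig = (2; 1,1,1,2)
  {2,7}:  v_{2} + v_{7} = v_{3} + 2·v_{4} + v_{6}  ⇒ sig = (2; 1,1,2)
  {7,8}:  v_{7} + v_{8} = v_{4} + v_{5} + 2·v_{9}  ⇒ sig = (2; 1,1,2)
  {1,10}:  v_{1} + v_{10} = 2·v_{3} + v_{4} + v_{7} + 2·v_{9}  ⇒ sig = (2; 1,1,2,2)
  {4,10}:  v_{4} + v_{10} = v_{3} + 2·v_{7}  ⇒ sig = (2; 1,2)
  {1,7}:  v_{1} + v_{7} = v_{3} + 2·v_{4} + 2·v_{9}  ⇒ sig = (2; 1,2,2)
  {2,6}:  v_{2} + v_{6} = 2·v_{3} + 2·v_{4} + v_{5}  ⇒ sig = (2; 1,2,2)
  {5,10}:  v_{5} + v_{10} = 3·v_{6} + v_{9}  ⇒ sig = (2; 1,3)
  {8,10}:  v_{8} + v_{10} = 2·v_{6} + 2·v_{9}  ⇒ sig = (2; 2,2)
  {3,4,8}:  v_{3} + v_{4} + v_{8} = 0  ⇒ sig = (3; —)
  {3,4,11}:  v_{3} + v_{4} + v_{11} = v_{2}  ⇒ sig = (3; 1)
  {4,6,9}:  v_{4} + v_{6} + v_{9} = v_{7}  ⇒ sig = (3; 1)
  {3,5,7}:  v_{3} + v_{5} + v_{7} = 2·v_{6}  ⇒ sig = (3; 2)
  {3,4,5,9}:  v_{3} + v_{4} + v_{5} + v_{9} = v_{6}  ⇒ sig = (4; 1)
  {3,6,7,9}:  v_{3} + v_{6} + v_{7} + v_{9} = v_{10}  ⇒ sig = (4; 1)

Signatures (|P|; sorted positive RHS coefficients), sorted:
    (2; —)
    (2; —)
    (2; 1)
    (2; 1,1)
    (2; 1,1)
    (2; 1,1)
    (2; 1,1,1)
    (2; 1,1,1)
    (2; 1,1,1)
    (2; 1,1,1,2)
    (2; 1,1,2)
    (2; 1,1,2)
    (2; 1,1,2,2)
    (2; 1,2)
    (2; 1,2,2)
    (2; 1,2,2)
    (2; 1,3)
    (2; 2,2)
    (3; —)
    (3; 1)
    (3; 1)
    (3; 2)
    (4; 1)
    (4; 1)


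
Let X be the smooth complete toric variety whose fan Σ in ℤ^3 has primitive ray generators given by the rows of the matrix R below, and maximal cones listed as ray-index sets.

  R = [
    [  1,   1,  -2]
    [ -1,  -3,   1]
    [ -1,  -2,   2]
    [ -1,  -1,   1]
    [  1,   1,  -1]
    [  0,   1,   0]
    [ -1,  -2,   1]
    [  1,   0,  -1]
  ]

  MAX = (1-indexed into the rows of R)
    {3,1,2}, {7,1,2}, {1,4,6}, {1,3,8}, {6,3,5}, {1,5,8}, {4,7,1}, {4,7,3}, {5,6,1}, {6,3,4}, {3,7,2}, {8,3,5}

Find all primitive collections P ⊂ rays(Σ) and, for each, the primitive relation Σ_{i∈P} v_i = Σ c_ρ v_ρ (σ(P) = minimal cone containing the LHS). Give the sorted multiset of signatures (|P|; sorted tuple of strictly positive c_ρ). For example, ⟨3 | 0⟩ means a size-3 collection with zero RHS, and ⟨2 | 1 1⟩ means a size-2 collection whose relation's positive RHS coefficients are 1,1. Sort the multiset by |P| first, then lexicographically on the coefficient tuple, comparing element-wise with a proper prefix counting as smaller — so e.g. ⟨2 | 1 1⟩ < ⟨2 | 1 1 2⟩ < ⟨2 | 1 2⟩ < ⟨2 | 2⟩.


Σ has 14 primitive collections:

  P = {4,5}:  v_{4} + v_{5} = 0 — sig = ⟨2 | 0⟩
  P = {2,6}:  v_{2} + v_{6} = v_{7} — sig = ⟨2 | 1⟩
  P = {6,7}:  v_{6} + v_{7} = v_{4} — sig = ⟨2 | 1⟩
  P = {6,8}:  v_{6} + v_{8} = v_{5} — sig = ⟨2 | 1⟩
  P = {4,8}:  v_{4} + v_{8} = v_{1} + v_{3} — sig = ⟨2 | 1 1⟩
  P = {5,7}:  v_{5} + v_{7} = v_{1} + v_{3} — sig = ⟨2 | 1 1⟩
  P = {2,4}:  v_{2} + v_{4} = 2·v_{7} — sig = ⟨2 | 2⟩
  P = {2,5}:  v_{2} + v_{5} = 2·v_{1} + 2·v_{3} — sig = ⟨2 | 2 2⟩
  P = {7,8}:  v_{7} + v_{8} = 2·v_{1} + 2·v_{3} — sig = ⟨2 | 2 2⟩
  P = {2,8}:  v_{2} + v_{8} = 3·v_{1} + 3·v_{3} — sig = ⟨2 | 3 3⟩
  P = {1,3,6}:  v_{1} + v_{3} + v_{6} = 0 — sig = ⟨3 | 0⟩
  P = {1,3,4}:  v_{1} + v_{3} + v_{4} = v_{7} — sig = ⟨3 | 1⟩
  P = {1,3,5}:  v_{1} + v_{3} + v_{5} = v_{8} — sig = ⟨3 | 1⟩
  P = {1,3,7}:  v_{1} + v_{3} + v_{7} = v_{2} — sig = ⟨3 | 1⟩

Signatures (|P|; sorted positive RHS coefficients), sorted:
    ⟨2 | 0⟩
    ⟨2 | 1⟩
    ⟨2 | 1⟩
    ⟨2 | 1⟩
    ⟨2 | 1 1⟩
    ⟨2 | 1 1⟩
    ⟨2 | 2⟩
    ⟨2 | 2 2⟩
    ⟨2 | 2 2⟩
    ⟨2 | 3 3⟩
    ⟨3 | 0⟩
    ⟨3 | 1⟩
    ⟨3 | 1⟩
    ⟨3 | 1⟩


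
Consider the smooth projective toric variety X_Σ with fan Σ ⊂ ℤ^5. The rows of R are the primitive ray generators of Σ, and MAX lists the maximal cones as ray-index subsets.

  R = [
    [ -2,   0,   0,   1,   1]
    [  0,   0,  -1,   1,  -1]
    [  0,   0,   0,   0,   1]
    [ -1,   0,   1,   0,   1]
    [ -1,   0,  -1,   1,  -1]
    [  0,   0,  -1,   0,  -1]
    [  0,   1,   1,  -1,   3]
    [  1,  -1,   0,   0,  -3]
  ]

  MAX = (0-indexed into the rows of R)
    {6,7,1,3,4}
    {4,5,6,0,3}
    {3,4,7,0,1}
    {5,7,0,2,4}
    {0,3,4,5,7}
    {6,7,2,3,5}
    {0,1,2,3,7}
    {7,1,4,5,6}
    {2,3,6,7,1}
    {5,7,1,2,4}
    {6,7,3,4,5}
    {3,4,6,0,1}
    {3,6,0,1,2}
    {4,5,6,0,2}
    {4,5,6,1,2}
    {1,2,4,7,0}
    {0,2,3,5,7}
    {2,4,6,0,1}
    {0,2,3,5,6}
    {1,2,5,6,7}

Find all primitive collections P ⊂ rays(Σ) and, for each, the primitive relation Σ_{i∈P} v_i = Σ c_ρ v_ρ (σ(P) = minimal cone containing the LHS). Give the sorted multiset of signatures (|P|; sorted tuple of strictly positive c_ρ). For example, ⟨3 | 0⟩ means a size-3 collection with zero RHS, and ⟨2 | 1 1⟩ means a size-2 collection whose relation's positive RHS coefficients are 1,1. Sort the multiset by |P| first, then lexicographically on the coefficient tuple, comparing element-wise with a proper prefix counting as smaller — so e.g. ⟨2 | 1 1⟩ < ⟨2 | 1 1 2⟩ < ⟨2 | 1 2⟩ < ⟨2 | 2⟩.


Minimal non-faces — 5 found among 8 rays, 20 max cones:

  P = {0,6,7}:  v_{0} + v_{6} + v_{7} = v_{3}  ⇒ sig = ⟨3 | 1⟩
  P = {1,3,5}:  v_{1} + v_{3} + v_{5} = v_{4}  ⇒ sig = ⟨3 | 1⟩
  P = {2,3,4}:  v_{2} + v_{3} + v_{4} = v_{0}  ⇒ sig = ⟨3 | 1⟩
  P = {0,1,5}:  v_{0} + v_{1} + v_{5} = v_{2} + 2·v_{4}  ⇒ sig = ⟨3 | 1 2⟩
  P = {2,4,6,7}:  v_{2} + v_{4} + v_{6} + v_{7} = 0  ⇒ sig = ⟨4 | 0⟩

Signatures (|P|; sorted positive RHS coefficients), sorted:
[⟨3 | 1⟩, ⟨3 | 1⟩, ⟨3 | 1⟩, ⟨3 | 1 2⟩, ⟨4 | 0⟩]


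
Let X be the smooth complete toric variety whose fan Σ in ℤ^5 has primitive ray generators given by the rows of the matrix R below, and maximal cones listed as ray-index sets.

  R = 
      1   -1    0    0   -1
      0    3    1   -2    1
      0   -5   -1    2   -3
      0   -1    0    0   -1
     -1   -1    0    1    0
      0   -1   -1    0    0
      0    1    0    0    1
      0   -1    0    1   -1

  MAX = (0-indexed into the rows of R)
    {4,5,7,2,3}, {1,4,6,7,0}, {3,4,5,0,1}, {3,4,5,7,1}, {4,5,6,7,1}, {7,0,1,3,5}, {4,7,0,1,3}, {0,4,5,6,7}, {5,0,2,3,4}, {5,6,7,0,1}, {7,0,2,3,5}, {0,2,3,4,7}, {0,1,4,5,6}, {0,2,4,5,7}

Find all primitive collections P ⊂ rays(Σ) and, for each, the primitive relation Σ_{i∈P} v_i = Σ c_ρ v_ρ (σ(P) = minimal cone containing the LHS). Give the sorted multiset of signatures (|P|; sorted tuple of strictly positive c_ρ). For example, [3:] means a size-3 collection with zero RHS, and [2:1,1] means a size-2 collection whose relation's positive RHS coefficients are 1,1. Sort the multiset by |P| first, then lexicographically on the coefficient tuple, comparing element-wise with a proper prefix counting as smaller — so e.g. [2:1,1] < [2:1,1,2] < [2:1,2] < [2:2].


Δ(Σ) — 8 vertices, 5 min non-faces:

  {3,6}:  v_{3} + v_{6} = 0  →  sig = [2:]
  {2,6}:  v_{2} + v_{6} = v_{0} + v_{4} + v_{5} + v_{7}  →  sig = [2:1,1,1,1]
  {1,2}:  v_{1} + v_{2} = 2·v_{3}  →  sig = [2:2]
  {0,1,4,5,7}:  v_{0} + v_{1} + v_{4} + v_{5} + v_{7} = v_{3}  →  sig = [5:1]
  {0,3,4,5,7}:  v_{0} + v_{3} + v_{4} + v_{5} + v_{7} = v_{2}  →  sig = [5:1]

so the primitive-relation signature multiset is
    |P|=2: 3 collections, coeffs (), (1,1,1,1), (2)
    |P|=5: 2 collections, coeffs (1), (1)


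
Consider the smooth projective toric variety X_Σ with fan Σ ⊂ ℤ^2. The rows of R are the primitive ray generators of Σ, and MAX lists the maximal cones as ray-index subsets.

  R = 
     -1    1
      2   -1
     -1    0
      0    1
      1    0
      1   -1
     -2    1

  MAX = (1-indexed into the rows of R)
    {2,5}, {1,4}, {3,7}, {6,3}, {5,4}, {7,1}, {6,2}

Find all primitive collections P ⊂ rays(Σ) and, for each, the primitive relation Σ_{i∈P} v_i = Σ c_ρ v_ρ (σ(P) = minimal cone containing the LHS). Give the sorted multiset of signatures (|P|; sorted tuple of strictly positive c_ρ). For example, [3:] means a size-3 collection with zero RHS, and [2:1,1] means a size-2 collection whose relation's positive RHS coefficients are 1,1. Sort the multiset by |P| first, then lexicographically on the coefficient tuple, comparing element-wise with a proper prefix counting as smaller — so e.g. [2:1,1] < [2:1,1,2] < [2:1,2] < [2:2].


Σ has 14 primitive collections:

  P={1,6}:  v_{1} + v_{6} = 0  →  sig = [2:]
  P={2,7}:  v_{2} + v_{7} = 0  →  sig = [2:]
  P={3,5}:  v_{3} + v_{5} = 0  →  sig = [2:]
  P={1,2}:  v_{1} + v_{2} = v_{5}  →  sig = [2:1]
  P={1,3}:  v_{1} + v_{3} = v_{7}  →  sig = [2:1]
  P={1,5}:  v_{1} + v_{5} = v_{4}  →  sig = [2:1]
  P={2,3}:  v_{2} + v_{3} = v_{6}  →  sig = [2:1]
  P={3,4}:  v_{3} + v_{4} = v_{1}  →  sig = [2:1]
  P={4,6}:  v_{4} + v_{6} = v_{5}  →  sig = [2:1]
  P={5,6}:  v_{5} + v_{6} = v_{2}  →  sig = [2:1]
  P={5,7}:  v_{5} + v_{7} = v_{1}  →  sig = [2:1]
  P={6,7}:  v_{6} + v_{7} = v_{3}  →  sig = [2:1]
  P={2,4}:  v_{2} + v_{4} = 2·v_{5}  →  sig = [2:2]
  P={4,7}:  v_{4} + v_{7} = 2·v_{1}  →  sig = [2:2]

Signatures (|P|; sorted positive RHS coefficients), sorted:
{ [2:] ×3,  [2:1] ×9,  [2:2] ×2 }


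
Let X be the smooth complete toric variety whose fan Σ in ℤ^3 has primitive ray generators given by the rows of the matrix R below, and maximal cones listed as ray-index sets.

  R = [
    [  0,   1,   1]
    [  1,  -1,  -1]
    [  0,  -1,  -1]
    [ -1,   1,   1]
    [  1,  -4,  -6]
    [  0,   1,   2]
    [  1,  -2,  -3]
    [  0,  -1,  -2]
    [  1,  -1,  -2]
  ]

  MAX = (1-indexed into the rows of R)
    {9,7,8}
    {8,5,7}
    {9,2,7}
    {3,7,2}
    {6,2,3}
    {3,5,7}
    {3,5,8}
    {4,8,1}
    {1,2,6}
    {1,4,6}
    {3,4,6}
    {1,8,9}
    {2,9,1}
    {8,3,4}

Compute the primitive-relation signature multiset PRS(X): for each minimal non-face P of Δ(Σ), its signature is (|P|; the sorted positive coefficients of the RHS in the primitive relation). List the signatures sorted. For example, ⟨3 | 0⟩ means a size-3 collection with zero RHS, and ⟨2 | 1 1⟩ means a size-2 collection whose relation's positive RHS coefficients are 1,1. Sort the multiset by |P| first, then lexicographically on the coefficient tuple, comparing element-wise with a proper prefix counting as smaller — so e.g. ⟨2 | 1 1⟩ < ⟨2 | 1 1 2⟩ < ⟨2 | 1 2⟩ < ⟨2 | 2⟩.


Primitive collections (16):

  • {1,3}:  v_{1} + v_{3} = 0  ⟹  sig = ⟨2 | 0⟩
  • {2,4}:  v_{2} + v_{4} = 0  ⟹  sig = ⟨2 | 0⟩
  • {6,8}:  v_{6} + v_{8} = 0  ⟹  sig = ⟨2 | 0⟩
  • {1,7}:  v_{1} + v_{7} = v_{9}  ⟹  sig = ⟨2 | 1⟩
  • {2,8}:  v_{2} + v_{8} = v_{7}  ⟹  sig = ⟨2 | 1⟩
  • {3,9}:  v_{3} + v_{9} = v_{7}  ⟹  sig = ⟨2 | 1⟩
  • {4,7}:  v_{4} + v_{7} = v_{8}  ⟹  sig = ⟨2 | 1⟩
  • {6,7}:  v_{6} + v_{7} = v_{2}  ⟹  sig = ⟨2 | 1⟩
  • {1,5}:  v_{1} + v_{5} = v_{7} + v_{8}  ⟹  sig = ⟨2 | 1 1⟩
  • {4,9}:  v_{4} + v_{9} = v_{1} + v_{8}  ⟹  sig = ⟨2 | 1 1⟩
  • {5,6}:  v_{5} + v_{6} = v_{3} + v_{7}  ⟹  sig = ⟨2 | 1 1⟩
  • {6,9}:  v_{6} + v_{9} = v_{1} + v_{2}  ⟹  sig = ⟨2 | 1 1⟩
  • {2,5}:  v_{2} + v_{5} = v_{3} + 2·v_{7}  ⟹  sig = ⟨2 | 1 2⟩
  • {4,5}:  v_{4} + v_{5} = v_{3} + 2·v_{8}  ⟹  sig = ⟨2 | 1 2⟩
  • {5,9}:  v_{5} + v_{9} = 2·v_{7} + v_{8}  ⟹  sig = ⟨2 | 1 2⟩
  • {3,7,8}:  v_{3} + v_{7} + v_{8} = v_{5}  ⟹  sig = ⟨3 | 1⟩

Hence PRS(X_Σ) =
    ⟨2 | 0⟩
    ⟨2 | 0⟩
    ⟨2 | 0⟩
    ⟨2 | 1⟩
    ⟨2 | 1⟩
    ⟨2 | 1⟩
    ⟨2 | 1⟩
    ⟨2 | 1⟩
    ⟨2 | 1 1⟩
    ⟨2 | 1 1⟩
    ⟨2 | 1 1⟩
    ⟨2 | 1 1⟩
    ⟨2 | 1 2⟩
    ⟨2 | 1 2⟩
    ⟨2 | 1 2⟩
    ⟨3 | 1⟩


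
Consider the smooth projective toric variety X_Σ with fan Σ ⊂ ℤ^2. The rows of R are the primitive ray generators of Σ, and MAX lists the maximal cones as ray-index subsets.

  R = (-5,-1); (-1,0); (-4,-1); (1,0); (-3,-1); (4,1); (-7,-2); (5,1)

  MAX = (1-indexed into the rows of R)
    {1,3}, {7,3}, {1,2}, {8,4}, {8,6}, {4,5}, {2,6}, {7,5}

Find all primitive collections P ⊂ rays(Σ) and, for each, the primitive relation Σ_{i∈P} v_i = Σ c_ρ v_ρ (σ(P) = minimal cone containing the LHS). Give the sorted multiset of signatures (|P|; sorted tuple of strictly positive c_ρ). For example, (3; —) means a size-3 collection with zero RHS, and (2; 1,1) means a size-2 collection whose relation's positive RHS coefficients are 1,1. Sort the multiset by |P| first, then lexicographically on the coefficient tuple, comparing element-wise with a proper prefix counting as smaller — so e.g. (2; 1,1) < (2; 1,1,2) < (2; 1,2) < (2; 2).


20 minimal non-faces of Δ(Σ) (on 8 rays):

  {1,8}:  v_{1} + v_{8} = 0  →  sig = (2; —)
  {2,4}:  v_{2} + v_{4} = 0  →  sig = (2; —)
  {3,6}:  v_{3} + v_{6} = 0  →  sig = (2; —)
  {1,4}:  v_{1} + v_{4} = v_{3}  →  sig = (2; 1)
  {1,6}:  v_{1} + v_{6} = v_{2}  →  sig = (2; 1)
  {2,3}:  v_{2} + v_{3} = v_{1}  →  sig = (2; 1)
  {2,5}:  v_{2} + v_{5} = v_{3}  →  sig = (2; 1)
  {2,8}:  v_{2} + v_{8} = v_{6}  →  sig = (2; 1)
  {3,4}:  v_{3} + v_{4} = v_{5}  →  sig = (2; 1)
  {3,5}:  v_{3} + v_{5} = v_{7}  →  sig = (2; 1)
  {3,8}:  v_{3} + v_{8} = v_{4}  →  sig = (2; 1)
  {4,6}:  v_{4} + v_{6} = v_{8}  →  sig = (2; 1)
  {5,6}:  v_{5} + v_{6} = v_{4}  →  sig = (2; 1)
  {6,7}:  v_{6} + v_{7} = v_{5}  →  sig = (2; 1)
  {7,8}:  v_{7} + v_{8} = v_{4} + v_{5}  →  sig = (2; 1,1)
  {1,5}:  v_{1} + v_{5} = 2·v_{3}  →  sig = (2; 2)
  {2,7}:  v_{2} + v_{7} = 2·v_{3}  →  sig = (2; 2)
  {4,7}:  v_{4} + v_{7} = 2·v_{5}  →  sig = (2; 2)
  {5,8}:  v_{5} + v_{8} = 2·v_{4}  →  sig = (2; 2)
  {1,7}:  v_{1} + v_{7} = 3·v_{3}  →  sig = (2; 3)

Sorted signature multiset PRS(X):
    (2; —)
    (2; —)
    (2; —)
    (2; 1)
    (2; 1)
    (2; 1)
    (2; 1)
    (2; 1)
    (2; 1)
    (2; 1)
    (2; 1)
    (2; 1)
    (2; 1)
    (2; 1)
    (2; 1,1)
    (2; 2)
    (2; 2)
    (2; 2)
    (2; 2)
    (2; 3)


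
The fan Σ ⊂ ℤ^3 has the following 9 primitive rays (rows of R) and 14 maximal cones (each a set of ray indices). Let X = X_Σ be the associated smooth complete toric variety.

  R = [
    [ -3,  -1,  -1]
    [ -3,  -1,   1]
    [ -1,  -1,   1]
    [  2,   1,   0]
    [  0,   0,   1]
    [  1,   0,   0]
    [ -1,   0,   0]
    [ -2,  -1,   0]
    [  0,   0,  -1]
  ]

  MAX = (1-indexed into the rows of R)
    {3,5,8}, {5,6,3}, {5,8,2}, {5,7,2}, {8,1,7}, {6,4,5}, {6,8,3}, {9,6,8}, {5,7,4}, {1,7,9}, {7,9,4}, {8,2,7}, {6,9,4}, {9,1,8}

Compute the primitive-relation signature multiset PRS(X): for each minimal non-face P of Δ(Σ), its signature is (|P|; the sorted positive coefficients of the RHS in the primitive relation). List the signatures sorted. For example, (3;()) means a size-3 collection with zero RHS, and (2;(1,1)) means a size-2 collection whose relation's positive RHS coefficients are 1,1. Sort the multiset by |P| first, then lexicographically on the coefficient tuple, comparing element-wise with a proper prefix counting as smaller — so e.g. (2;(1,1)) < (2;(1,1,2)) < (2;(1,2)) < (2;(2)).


Δ(Σ) — 9 vertices, 18 min non-faces:

  P={4,8}:  v_{4} + v_{8} = 0  so sig = (2;())
  P={5,9}:  v_{5} + v_{9} = 0  so sig = (2;())
  P={6,7}:  v_{6} + v_{7} = 0  so sig = (2;())
  P={1,4}:  v_{1} + v_{4} = v_{7} + v_{9}  so sig = (2;(1,1))
  P={1,5}:  v_{1} + v_{5} = v_{7} + v_{8}  so sig = (2;(1,1))
  P={1,6}:  v_{1} + v_{6} = v_{8} + v_{9}  so sig = (2;(1,1))
  P={2,4}:  v_{2} + v_{4} = v_{5} + v_{7}  so sig = (2;(1,1))
  P={2,6}:  v_{2} + v_{6} = v_{5} + v_{8}  so sig = (2;(1,1))
  P={2,9}:  v_{2} + v_{9} = v_{7} + v_{8}  so sig = (2;(1,1))
  P={3,4}:  v_{3} + v_{4} = v_{5} + v_{6}  so sig = (2;(1,1))
  P={3,7}:  v_{3} + v_{7} = v_{5} + v_{8}  so sig = (2;(1,1))
  P={3,9}:  v_{3} + v_{9} = v_{6} + v_{8}  so sig = (2;(1,1))
  P={1,3}:  v_{1} + v_{3} = 2·v_{8}  so sig = (2;(2))
  P={1,2}:  v_{1} + v_{2} = 2·v_{7} + 2·v_{8}  so sig = (2;(2,2))
  P={2,3}:  v_{2} + v_{3} = 2·v_{5} + 2·v_{8}  so sig = (2;(2,2))
  P={5,6,8}:  v_{5} + v_{6} + v_{8} = v_{3}  so sig = (3;(1))
  P={5,7,8}:  v_{5} + v_{7} + v_{8} = v_{2}  so sig = (3;(1))
  P={7,8,9}:  v_{7} + v_{8} + v_{9} = v_{1}  so sig = (3;(1))

so the primitive-relation signature multiset is
    |P|=2: 15 collections, coeffs (), (), (), (1,1), (1,1), (1,1), (1,1), (1,1), (1,1), (1,1), (1,1), (1,1), (2), (2,2), (2,2)
    |P|=3: 3 collections, coeffs (1), (1), (1)


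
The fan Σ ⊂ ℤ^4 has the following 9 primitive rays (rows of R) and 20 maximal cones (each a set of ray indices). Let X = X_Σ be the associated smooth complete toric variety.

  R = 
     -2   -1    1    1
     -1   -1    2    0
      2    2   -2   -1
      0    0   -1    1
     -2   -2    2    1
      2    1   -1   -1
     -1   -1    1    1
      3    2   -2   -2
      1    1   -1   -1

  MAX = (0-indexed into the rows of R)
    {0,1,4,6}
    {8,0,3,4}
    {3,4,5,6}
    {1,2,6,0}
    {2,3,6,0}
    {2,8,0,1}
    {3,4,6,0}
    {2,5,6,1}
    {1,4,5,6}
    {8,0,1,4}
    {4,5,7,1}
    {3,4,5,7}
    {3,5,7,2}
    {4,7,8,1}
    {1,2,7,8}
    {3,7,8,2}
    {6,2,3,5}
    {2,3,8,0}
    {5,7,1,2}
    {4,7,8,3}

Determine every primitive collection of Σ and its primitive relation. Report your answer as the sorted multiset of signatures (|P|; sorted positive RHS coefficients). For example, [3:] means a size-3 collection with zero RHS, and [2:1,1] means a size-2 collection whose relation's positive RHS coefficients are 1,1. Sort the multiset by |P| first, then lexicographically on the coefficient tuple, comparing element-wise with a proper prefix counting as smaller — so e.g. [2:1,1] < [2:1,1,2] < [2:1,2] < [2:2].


7 collections generate NE(X_Σ); each relation:

  P = {0,5}:  v_{0} + v_{5} = 0 ; sig = [2:]
  P = {2,4}:  v_{2} + v_{4} = 0 ; sig = [2:]
  P = {6,8}:  v_{6} + v_{8} = 0 ; sig = [2:]
  P = {0,7}:  v_{0} + v_{7} = v_{8} ; sig = [2:1]
  P = {1,3}:  v_{1} + v_{3} = v_{6} ; sig = [2:1]
  P = {5,8}:  v_{5} + v_{8} = v_{7} ; sig = [2:1]
  P = {6,7}:  v_{6} + v_{7} = v_{5} ; sig = [2:1]

Signatures (|P|; sorted positive RHS coefficients), sorted:
[[2:], [2:], [2:], [2:1], [2:1], [2:1], [2:1]]


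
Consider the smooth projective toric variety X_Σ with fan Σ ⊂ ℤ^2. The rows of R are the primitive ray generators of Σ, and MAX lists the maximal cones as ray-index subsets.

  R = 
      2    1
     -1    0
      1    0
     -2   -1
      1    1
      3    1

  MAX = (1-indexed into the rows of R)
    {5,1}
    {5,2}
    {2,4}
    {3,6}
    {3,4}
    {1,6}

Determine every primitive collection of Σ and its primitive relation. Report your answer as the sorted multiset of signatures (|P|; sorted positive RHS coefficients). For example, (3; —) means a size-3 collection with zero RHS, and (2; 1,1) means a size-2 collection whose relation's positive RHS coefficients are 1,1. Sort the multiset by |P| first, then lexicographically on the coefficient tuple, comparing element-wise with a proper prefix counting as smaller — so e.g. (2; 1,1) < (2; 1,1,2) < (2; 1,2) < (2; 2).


Primitive collections (9):

  P={1,4}:  v_{1} + v_{4} = 0  →  sig = (2; —)
  P={2,3}:  v_{2} + v_{3} = 0  →  sig = (2; —)
  P={1,2}:  v_{1} + v_{2} = v_{5}  →  sig = (2; 1)
  P={1,3}:  v_{1} + v_{3} = v_{6}  →  sig = (2; 1)
  P={2,6}:  v_{2} + v_{6} = v_{1}  →  sig = (2; 1)
  P={3,5}:  v_{3} + v_{5} = v_{1}  →  sig = (2; 1)
  P={4,5}:  v_{4} + v_{5} = v_{2}  →  sig = (2; 1)
  P={4,6}:  v_{4} + v_{6} = v_{3}  →  sig = (2; 1)
  P={5,6}:  v_{5} + v_{6} = 2·v_{1}  →  sig = (2; 2)

Signatures (|P|; sorted positive RHS coefficients), sorted:
{ (2; —) ×2,  (2; 1) ×6,  (2; 2) }


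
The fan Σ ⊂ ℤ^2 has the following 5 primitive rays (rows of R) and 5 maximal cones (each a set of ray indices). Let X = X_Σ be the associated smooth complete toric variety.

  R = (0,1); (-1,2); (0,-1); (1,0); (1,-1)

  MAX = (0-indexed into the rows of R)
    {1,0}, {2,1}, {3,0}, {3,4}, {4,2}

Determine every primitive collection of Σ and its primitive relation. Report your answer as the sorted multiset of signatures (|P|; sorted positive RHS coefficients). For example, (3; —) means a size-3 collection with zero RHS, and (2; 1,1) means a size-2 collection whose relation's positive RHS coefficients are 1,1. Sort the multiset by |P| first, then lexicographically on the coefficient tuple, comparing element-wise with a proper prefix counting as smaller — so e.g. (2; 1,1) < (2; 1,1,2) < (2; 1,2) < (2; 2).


Primitive collections (5):

  {0,2}:  v_{0} + v_{2} = 0  ⇒ sig = (2; —)
  {0,4}:  v_{0} + v_{4} = v_{3}  ⇒ sig = (2; 1)
  {1,4}:  v_{1} + v_{4} = v_{0}  ⇒ sig = (2; 1)
  {2,3}:  v_{2} + v_{3} = v_{4}  ⇒ sig = (2; 1)
  {1,3}:  v_{1} + v_{3} = 2·v_{0}  ⇒ sig = (2; 2)

so the primitive-relation signature multiset is
{ (2; —),  (2; 1) ×3,  (2; 2) }


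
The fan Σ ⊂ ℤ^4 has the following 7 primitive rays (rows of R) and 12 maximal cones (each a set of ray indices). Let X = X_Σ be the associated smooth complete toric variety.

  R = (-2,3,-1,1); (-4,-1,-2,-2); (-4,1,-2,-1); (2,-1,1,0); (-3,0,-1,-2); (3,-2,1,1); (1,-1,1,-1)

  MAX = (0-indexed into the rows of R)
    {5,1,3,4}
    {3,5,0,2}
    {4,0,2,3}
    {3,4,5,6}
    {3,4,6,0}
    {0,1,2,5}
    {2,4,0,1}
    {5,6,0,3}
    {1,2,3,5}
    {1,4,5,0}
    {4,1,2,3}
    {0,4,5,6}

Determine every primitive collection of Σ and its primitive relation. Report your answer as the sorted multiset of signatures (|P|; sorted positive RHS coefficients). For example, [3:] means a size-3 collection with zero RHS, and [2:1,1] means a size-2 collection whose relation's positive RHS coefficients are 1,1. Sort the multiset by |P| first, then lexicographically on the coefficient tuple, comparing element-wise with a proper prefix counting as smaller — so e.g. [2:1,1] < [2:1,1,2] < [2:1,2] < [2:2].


5 collections generate NE(X_Σ); each relation:

  P = {2,6}:  v_{2} + v_{6} = v_{4}  →  sig = [2:1]
  P = {1,6}:  v_{1} + v_{6} = 2·v_{4} + v_{5}  →  sig = [2:1,2]
  P = {0,1,3}:  v_{0} + v_{1} + v_{3} = v_{2}  →  sig = [3:1]
  P = {2,4,5}:  v_{2} + v_{4} + v_{5} = v_{1}  →  sig = [3:1]
  P = {0,3,4,5}:  v_{0} + v_{3} + v_{4} + v_{5} = 0  →  sig = [4:]

Sorted signature multiset PRS(X):
    [2:1]
    [2:1,2]
    [3:1]
    [3:1]
    [4:]
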